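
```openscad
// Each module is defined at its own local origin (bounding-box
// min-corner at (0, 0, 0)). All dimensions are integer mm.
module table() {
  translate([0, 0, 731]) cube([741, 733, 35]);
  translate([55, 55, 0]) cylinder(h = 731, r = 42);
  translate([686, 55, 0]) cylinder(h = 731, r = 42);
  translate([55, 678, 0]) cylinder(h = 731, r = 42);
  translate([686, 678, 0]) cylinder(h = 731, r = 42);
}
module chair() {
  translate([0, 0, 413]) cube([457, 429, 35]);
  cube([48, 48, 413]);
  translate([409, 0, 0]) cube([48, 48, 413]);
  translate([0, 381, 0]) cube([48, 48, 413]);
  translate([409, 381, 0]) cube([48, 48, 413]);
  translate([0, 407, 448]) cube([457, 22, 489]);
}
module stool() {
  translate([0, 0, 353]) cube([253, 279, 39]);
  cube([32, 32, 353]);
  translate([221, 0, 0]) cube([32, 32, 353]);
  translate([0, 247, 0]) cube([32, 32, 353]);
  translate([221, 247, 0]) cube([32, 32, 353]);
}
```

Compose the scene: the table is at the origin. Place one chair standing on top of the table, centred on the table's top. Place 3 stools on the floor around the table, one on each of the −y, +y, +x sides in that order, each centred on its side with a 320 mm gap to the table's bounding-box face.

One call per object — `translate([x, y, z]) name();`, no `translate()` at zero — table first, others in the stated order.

table();
translate([142, 152, 766]) chair();
translate([244, -599, 0]) stool();
translate([244, 1053, 0]) stool();
translate([1061, 227, 0]) stool();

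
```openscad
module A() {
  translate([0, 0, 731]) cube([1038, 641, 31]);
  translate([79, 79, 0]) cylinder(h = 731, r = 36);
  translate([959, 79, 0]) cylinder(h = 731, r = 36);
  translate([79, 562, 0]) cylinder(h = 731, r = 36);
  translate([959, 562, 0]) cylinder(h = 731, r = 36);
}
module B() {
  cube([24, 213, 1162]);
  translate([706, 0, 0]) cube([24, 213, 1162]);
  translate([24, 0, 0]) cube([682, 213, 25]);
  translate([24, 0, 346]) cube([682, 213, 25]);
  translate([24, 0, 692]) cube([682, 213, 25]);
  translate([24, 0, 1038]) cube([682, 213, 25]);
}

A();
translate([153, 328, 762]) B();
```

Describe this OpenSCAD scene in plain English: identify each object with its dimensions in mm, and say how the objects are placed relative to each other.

A is a rectangular dining table. The top is 1038×641×31 mm with its upper surface at z = 762 mm. It stands on four round legs of 72 mm diameter, each leg's bounding box inset 43 mm from the nearest pair of top edges, running from the floor to the underside of the top.

B is an open bookshelf. Two side panels, each 24 mm thick, 213 mm deep and 1162 mm tall, stand 730 mm apart (outside-to-outside). Between them sit 4 shelves, each 25 mm thick and 213 mm deep, spanning the full gap between the sides. The bottom shelf rests on the floor (its underside at z = 0) and the clear gap between one shelf's top and the next shelf's underside is 321 mm.

The bookshelf is on top of the table.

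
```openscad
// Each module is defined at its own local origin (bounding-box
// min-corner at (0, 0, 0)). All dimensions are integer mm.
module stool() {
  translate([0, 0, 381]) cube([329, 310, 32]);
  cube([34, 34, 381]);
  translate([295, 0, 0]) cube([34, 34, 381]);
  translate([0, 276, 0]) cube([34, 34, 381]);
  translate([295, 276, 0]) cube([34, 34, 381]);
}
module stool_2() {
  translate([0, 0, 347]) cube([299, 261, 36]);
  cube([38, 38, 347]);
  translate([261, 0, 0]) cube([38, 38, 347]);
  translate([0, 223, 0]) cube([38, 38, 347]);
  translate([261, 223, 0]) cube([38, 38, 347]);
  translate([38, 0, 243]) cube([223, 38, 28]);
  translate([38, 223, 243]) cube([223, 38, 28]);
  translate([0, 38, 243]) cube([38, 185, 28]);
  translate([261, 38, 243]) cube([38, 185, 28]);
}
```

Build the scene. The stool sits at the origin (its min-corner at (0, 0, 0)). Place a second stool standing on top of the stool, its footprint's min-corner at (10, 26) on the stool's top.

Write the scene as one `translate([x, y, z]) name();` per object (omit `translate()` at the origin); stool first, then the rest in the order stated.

stool();
translate([10, 26, 413]) stool_2();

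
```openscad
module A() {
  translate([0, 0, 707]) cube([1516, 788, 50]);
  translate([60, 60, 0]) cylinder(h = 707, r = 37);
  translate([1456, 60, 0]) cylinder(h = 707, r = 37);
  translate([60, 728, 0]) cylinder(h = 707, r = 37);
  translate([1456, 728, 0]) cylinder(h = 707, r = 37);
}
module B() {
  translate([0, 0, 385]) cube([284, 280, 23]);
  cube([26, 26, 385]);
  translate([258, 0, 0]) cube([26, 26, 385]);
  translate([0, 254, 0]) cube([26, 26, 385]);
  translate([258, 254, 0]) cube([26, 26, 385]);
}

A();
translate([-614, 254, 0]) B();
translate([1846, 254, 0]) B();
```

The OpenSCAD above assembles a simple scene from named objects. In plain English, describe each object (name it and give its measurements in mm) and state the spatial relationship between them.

A is a table: top 1516 mm (x) × 788 mm (y), 50 mm thick, upper face at z = 757 mm, on four round legs of 74 mm diameter, each leg's bounding box inset 23 mm from the nearest pair of top edges, running from z = 0 to the bottom of the top.

B is a four-legged stool. The seat is a 284×280×23 mm slab whose top surface is at z = 408 mm; four square legs, each 26×26 mm in cross-section, run from the floor (z = 0) to the underside of the seat, each flush with a corner of the seat.

Two stools sit around the table at the −x, +x sides.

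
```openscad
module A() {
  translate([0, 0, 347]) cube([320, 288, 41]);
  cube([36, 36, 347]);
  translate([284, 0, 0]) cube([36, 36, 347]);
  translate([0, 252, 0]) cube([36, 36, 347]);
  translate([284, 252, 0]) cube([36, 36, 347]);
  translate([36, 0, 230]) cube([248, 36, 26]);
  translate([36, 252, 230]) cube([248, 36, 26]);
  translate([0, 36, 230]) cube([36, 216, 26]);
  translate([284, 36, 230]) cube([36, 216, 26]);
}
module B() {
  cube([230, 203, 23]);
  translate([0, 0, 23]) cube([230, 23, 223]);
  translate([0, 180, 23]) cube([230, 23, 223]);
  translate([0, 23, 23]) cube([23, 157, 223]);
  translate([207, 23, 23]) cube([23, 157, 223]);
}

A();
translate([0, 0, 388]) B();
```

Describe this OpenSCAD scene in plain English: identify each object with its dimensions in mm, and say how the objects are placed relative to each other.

A is a four-legged stool. The seat is a 320×288×41 mm slab whose top surface is at z = 388 mm; four square legs, each 36×36 mm in cross-section, run from the floor (z = 0) to the underside of the seat, each flush with a corner of the seat. Four stretchers, 36 mm wide and 26 mm tall, connect adjacent legs with their undersides at z = 230 mm, each running between the inner faces of the legs it joins and aligned with the legs' outer faces on the other axis.

B is an open storage box with external size 230×203×246 mm and wall thickness 23 mm (the base is also 23 mm thick). The base covers the whole footprint; the four walls stand on the base, with the y-facing walls full-width and the x-facing walls fitting between their inner faces.

The open box is on top of the stool.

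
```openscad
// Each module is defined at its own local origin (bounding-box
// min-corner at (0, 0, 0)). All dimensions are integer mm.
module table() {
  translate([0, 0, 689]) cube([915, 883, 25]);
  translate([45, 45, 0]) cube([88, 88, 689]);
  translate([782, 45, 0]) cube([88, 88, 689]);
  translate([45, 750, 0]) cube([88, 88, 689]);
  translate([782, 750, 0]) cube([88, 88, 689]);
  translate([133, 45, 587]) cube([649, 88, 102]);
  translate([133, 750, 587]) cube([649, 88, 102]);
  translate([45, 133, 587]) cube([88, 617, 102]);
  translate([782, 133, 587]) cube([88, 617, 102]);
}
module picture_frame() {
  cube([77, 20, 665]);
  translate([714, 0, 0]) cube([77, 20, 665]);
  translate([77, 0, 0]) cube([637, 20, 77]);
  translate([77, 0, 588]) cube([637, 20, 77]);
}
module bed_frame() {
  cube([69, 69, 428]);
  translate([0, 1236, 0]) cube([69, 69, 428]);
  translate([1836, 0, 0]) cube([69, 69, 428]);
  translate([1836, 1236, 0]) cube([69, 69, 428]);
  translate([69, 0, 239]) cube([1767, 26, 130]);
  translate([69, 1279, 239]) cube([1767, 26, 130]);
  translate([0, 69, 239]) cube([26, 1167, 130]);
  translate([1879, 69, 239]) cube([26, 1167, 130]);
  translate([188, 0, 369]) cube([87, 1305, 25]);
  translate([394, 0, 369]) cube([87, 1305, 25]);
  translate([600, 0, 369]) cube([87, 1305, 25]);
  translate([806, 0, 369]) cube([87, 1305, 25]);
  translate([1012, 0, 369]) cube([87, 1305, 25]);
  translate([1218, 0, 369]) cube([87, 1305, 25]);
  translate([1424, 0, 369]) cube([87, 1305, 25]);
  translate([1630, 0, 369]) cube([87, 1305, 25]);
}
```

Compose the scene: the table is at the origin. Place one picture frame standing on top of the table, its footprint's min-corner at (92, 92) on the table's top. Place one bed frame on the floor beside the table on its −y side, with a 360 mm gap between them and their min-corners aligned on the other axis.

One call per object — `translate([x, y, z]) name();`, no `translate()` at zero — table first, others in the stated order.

table();
translate([92, 92, 714]) picture_frame();
translate([0, -1665, 0]) bed_frame();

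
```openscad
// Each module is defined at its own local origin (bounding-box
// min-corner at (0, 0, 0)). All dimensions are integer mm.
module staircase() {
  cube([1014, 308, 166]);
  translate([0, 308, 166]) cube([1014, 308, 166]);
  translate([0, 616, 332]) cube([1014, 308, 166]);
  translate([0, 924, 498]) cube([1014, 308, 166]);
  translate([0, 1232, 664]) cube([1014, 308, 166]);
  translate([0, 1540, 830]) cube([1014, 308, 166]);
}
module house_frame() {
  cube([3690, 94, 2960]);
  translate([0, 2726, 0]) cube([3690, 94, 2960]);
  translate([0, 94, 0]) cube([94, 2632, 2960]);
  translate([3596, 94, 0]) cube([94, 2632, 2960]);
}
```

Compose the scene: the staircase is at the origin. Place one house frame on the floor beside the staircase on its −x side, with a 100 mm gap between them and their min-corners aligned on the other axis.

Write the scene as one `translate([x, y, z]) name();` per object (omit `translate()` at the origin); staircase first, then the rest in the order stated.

staircase();
translate([-3790, 0, 0]) house_frame();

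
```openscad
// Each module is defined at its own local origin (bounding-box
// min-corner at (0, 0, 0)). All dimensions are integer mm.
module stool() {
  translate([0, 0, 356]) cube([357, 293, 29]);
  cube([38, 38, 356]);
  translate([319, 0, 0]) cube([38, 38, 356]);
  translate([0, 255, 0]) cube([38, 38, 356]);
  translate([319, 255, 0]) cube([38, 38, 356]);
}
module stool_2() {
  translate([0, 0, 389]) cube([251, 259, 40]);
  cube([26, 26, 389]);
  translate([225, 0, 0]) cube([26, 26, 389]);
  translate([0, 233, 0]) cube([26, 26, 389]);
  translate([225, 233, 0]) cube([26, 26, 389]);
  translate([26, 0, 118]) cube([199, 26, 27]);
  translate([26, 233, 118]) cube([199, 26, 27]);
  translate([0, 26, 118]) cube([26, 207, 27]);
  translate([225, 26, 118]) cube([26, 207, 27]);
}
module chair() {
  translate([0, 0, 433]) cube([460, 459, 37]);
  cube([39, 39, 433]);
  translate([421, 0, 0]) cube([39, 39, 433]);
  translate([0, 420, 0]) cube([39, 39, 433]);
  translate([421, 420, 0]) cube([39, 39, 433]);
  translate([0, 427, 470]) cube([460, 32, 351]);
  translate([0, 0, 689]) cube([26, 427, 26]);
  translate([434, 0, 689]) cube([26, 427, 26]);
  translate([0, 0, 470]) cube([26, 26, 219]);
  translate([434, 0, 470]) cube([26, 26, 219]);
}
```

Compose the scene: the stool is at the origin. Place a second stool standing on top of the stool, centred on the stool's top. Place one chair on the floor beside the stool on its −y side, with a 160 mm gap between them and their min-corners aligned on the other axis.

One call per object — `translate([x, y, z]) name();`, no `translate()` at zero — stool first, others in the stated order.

stool();
translate([53, 17, 385]) stool_2();
translate([0, -619, 0]) chair();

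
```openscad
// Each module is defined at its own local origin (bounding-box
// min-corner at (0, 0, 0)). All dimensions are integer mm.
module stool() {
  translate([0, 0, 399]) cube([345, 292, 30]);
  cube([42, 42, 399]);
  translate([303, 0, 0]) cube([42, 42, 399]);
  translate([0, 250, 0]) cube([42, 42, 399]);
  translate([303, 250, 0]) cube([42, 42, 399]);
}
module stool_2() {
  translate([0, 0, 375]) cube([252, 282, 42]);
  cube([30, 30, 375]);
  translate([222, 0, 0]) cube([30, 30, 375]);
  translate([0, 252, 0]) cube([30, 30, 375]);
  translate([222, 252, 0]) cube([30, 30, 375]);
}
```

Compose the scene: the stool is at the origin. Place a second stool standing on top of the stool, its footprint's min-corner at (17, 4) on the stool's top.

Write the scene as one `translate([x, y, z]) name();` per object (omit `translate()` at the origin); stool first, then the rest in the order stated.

stool();
translate([17, 4, 429]) stool_2();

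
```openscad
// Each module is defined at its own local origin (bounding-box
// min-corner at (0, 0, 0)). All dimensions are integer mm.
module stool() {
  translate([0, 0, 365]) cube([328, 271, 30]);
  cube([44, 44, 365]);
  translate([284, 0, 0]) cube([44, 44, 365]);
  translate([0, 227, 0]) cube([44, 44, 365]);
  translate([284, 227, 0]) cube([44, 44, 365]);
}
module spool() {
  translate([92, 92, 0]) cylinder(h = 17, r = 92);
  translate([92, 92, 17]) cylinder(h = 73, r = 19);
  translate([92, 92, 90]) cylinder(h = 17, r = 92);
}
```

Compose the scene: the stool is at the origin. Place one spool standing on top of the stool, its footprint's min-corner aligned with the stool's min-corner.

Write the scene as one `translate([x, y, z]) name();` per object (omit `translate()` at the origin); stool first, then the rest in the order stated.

stool();
translate([0, 0, 395]) spool();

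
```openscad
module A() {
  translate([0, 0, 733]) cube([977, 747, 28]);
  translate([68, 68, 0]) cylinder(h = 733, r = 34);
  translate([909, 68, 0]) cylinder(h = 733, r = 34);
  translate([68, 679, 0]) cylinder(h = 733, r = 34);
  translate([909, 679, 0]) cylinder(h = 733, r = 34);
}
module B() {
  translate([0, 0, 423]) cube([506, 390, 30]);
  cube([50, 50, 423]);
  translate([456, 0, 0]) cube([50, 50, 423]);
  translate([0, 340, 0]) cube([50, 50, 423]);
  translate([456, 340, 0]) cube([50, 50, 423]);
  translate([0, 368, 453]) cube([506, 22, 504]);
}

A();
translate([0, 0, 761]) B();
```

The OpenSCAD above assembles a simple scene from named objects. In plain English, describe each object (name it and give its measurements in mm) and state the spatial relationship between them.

A is a table with a 977×747 mm rectangular top, 28 mm thick, top surface at z = 761 mm, supported by four round legs of 68 mm diameter, each leg's bounding box inset 34 mm from the nearest pair of top edges, running from the floor.

B is a chair: 506×390 mm seat, 30 mm thick, top at z = 453 mm, on four 50 mm square corner legs flush with the seat edges. A 22 mm thick backrest slab spans the full seat width, extending 504 mm above the seat top, its back face flush with the seat's +y edge.

The chair is on top of the table.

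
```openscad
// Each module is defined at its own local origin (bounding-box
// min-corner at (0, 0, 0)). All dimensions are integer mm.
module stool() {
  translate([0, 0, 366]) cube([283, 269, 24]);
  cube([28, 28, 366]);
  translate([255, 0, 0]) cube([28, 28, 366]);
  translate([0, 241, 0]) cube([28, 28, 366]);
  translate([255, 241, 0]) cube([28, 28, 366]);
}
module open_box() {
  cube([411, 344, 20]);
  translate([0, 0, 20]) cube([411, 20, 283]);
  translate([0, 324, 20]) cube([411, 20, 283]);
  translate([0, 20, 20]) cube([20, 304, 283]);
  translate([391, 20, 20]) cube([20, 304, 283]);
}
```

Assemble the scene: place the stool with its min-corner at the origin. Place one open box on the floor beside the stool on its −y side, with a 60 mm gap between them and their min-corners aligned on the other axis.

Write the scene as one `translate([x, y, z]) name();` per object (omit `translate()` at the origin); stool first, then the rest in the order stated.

stool();
translate([0, -404, 0]) open_box();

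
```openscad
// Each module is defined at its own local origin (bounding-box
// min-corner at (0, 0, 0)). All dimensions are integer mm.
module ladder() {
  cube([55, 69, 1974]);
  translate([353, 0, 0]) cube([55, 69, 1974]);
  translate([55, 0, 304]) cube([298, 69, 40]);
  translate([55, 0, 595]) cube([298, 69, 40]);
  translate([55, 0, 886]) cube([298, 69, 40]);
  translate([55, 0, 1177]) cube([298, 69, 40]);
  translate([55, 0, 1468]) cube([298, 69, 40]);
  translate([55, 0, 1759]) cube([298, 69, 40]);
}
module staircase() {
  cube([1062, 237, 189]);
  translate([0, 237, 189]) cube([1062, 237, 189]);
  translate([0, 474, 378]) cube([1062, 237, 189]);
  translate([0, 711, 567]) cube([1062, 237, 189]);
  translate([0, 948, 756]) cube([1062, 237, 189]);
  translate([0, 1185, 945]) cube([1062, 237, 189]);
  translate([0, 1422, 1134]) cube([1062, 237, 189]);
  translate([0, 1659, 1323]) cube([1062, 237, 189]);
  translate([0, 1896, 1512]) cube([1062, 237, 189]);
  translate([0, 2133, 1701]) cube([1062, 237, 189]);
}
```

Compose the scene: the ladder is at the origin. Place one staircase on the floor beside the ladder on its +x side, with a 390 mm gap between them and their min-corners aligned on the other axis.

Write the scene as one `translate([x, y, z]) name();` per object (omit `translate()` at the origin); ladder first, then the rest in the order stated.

ladder();
translate([798, 0, 0]) staircase();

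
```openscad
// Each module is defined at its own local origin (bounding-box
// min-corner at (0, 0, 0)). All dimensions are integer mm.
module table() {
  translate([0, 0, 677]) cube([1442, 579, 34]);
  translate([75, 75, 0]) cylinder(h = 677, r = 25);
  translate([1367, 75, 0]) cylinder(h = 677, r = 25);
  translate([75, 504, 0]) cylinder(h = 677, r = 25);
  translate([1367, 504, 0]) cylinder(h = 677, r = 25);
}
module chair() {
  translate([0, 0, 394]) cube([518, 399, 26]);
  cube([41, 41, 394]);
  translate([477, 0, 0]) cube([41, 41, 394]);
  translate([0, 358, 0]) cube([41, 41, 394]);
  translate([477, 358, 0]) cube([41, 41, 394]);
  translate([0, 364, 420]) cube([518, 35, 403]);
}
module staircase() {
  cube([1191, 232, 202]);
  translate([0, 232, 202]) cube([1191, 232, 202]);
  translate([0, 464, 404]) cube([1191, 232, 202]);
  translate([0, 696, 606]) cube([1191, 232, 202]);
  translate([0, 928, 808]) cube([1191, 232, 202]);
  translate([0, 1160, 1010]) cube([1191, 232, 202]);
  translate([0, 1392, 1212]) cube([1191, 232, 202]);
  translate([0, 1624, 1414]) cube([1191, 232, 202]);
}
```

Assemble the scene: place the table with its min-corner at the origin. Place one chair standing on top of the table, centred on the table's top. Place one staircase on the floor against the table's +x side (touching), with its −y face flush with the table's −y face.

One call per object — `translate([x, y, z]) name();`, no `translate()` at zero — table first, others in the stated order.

table();
translate([462, 90, 711]) chair();
translate([1442, 0, 0]) staircase();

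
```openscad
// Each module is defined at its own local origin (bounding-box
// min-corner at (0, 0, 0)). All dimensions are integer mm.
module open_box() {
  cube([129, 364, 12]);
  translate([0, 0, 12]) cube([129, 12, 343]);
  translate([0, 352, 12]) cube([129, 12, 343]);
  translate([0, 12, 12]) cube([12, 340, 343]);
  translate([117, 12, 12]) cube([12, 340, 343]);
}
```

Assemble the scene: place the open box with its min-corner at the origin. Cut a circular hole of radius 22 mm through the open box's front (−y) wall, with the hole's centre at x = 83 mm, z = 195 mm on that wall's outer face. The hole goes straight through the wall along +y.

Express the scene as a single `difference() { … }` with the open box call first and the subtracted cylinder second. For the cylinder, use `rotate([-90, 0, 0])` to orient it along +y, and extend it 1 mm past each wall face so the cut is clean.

difference() {
  open_box();
  translate([83, -1, 195]) rotate([-90, 0, 0]) cylinder(h = 14, r = 22);
}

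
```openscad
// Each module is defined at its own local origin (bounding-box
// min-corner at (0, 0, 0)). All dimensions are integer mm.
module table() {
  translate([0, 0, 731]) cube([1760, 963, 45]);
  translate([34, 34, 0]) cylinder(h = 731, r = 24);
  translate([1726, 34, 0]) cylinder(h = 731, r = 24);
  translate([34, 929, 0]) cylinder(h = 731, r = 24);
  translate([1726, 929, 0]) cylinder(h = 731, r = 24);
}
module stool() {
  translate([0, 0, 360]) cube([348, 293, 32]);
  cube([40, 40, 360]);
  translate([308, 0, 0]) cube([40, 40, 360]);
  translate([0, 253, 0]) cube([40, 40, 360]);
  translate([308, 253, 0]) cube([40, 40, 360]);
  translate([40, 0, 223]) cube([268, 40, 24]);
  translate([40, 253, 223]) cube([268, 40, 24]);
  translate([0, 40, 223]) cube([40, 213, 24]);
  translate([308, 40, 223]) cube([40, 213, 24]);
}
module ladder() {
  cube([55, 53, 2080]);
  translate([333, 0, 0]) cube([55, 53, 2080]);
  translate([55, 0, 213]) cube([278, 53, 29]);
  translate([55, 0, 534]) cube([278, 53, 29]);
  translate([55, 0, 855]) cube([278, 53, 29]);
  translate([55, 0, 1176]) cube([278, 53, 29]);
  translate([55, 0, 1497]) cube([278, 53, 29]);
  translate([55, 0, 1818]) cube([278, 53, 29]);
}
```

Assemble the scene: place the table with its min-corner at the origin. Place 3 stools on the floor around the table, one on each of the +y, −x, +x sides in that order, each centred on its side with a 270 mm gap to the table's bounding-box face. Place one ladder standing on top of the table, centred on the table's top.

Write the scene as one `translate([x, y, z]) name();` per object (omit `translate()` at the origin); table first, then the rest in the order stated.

table();
translate([706, 1233, 0]) stool();
translate([-618, 335, 0]) stool();
translate([2030, 335, 0]) stool();
translate([686, 455, 776]) ladder();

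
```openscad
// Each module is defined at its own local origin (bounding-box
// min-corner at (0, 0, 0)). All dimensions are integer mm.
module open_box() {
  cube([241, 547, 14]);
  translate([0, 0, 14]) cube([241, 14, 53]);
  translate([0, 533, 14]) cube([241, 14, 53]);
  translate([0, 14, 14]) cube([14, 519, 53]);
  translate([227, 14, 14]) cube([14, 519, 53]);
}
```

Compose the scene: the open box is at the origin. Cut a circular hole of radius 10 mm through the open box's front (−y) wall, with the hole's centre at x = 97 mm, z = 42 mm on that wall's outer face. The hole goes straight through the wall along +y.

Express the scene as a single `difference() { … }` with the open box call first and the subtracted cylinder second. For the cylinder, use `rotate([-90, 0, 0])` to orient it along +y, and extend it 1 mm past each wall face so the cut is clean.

difference() {
  open_box();
  translate([97, -1, 42]) rotate([-90, 0, 0]) cylinder(h = 16, r = 10);
}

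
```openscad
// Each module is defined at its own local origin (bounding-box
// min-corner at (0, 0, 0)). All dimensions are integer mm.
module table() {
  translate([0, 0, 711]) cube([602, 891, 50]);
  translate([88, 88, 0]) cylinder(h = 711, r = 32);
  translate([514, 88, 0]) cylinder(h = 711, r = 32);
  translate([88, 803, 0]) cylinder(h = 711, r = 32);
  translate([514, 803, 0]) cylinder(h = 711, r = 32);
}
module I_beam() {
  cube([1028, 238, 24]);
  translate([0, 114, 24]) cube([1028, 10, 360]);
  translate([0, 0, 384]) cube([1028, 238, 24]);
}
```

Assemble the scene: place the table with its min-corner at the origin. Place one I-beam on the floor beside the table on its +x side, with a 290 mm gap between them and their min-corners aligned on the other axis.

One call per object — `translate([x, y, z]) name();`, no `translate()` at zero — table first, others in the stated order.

table();
translate([892, 0, 0]) I_beam();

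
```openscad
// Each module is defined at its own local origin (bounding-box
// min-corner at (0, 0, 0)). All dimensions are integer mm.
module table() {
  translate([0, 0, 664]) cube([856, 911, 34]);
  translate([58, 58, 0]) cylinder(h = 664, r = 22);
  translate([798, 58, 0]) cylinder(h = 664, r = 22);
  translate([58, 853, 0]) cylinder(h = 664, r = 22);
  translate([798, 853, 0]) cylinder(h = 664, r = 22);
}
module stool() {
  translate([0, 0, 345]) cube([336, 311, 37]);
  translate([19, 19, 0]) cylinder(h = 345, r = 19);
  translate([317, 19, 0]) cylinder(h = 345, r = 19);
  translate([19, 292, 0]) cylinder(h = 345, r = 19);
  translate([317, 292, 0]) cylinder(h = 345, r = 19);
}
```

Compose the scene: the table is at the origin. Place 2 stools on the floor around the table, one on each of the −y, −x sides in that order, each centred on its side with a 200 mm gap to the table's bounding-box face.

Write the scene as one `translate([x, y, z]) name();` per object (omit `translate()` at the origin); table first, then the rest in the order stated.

table();
translate([260, -511, 0]) stool();
translate([-536, 300, 0]) stool();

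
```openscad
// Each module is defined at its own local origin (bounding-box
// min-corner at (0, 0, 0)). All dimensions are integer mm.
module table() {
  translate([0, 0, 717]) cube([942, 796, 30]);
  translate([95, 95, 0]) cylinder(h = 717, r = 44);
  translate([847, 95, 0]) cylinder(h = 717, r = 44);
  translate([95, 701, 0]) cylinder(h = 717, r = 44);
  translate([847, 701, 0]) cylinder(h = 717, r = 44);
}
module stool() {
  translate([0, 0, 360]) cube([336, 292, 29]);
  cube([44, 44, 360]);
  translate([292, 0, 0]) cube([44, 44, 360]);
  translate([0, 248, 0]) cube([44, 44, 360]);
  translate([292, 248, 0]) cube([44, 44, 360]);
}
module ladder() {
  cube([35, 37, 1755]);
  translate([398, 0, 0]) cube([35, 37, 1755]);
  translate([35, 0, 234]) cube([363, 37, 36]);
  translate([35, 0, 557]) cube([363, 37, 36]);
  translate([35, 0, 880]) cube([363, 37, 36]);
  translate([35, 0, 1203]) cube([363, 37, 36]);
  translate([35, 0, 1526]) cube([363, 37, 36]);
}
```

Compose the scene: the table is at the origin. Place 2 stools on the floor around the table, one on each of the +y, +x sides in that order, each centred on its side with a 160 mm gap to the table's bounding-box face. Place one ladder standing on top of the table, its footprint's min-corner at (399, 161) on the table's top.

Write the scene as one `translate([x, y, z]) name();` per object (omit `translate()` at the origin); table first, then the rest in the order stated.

table();
translate([303, 956, 0]) stool();
translate([1102, 252, 0]) stool();
translate([399, 161, 747]) ladder();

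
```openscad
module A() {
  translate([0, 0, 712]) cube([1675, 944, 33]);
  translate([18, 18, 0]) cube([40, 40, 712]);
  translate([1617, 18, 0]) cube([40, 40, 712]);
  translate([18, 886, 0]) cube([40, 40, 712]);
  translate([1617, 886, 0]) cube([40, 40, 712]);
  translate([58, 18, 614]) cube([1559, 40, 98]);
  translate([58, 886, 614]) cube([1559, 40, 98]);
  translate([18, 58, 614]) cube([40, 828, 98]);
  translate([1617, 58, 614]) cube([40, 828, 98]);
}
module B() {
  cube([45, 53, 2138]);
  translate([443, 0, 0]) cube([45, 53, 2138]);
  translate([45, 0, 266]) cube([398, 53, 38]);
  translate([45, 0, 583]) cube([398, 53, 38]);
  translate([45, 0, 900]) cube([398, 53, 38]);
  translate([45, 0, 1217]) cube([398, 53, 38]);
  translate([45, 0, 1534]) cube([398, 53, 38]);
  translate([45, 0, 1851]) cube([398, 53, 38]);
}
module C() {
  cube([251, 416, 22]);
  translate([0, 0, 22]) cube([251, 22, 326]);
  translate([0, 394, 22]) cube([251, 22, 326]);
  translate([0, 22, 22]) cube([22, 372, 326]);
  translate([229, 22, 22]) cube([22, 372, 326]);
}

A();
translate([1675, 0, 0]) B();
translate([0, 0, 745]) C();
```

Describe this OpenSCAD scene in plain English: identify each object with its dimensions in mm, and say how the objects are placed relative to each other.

A is a table: top 1675 mm (x) × 944 mm (y), 33 mm thick, upper face at z = 745 mm, on four 40×40 mm square legs, each inset 18 mm from the nearest pair of top edges, running from z = 0 to the bottom of the top. Four apron rails, 40 mm thick and 98 mm tall, run between adjacent legs with their top edges flush with the underside of the top and their outer faces flush with the legs' outer faces.

B is a straight ladder. Two 45×53 mm vertical rails, 2138 mm tall, stand 488 mm apart (outside-to-outside) with their front faces coplanar on the −y side. 6 rungs, each 53 mm deep and 38 mm tall, span between the inner faces of the rails, front faces flush with the rails. The lowest rung's underside is at z = 266 mm and rungs are spaced 317 mm apart (underside to underside).

C is an open storage box with external size 251×416×348 mm and wall thickness 22 mm (the base is also 22 mm thick). The base covers the whole footprint; the four walls stand on the base, with the y-facing walls full-width and the x-facing walls fitting between their inner faces.

The ladder is against the table's +x side, with their −y faces flush. The open box is on top of the table.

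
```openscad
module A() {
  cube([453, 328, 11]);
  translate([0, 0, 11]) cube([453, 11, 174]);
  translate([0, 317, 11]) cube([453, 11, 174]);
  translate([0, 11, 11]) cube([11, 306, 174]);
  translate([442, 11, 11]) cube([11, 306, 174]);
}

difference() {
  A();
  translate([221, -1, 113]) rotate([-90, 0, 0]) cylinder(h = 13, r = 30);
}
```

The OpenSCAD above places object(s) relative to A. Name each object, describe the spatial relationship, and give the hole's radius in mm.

The subtracted cylinder has r = 30 mm.

A is an open box. The open box has a circular hole through its front wall. The hole's radius is 30 mm.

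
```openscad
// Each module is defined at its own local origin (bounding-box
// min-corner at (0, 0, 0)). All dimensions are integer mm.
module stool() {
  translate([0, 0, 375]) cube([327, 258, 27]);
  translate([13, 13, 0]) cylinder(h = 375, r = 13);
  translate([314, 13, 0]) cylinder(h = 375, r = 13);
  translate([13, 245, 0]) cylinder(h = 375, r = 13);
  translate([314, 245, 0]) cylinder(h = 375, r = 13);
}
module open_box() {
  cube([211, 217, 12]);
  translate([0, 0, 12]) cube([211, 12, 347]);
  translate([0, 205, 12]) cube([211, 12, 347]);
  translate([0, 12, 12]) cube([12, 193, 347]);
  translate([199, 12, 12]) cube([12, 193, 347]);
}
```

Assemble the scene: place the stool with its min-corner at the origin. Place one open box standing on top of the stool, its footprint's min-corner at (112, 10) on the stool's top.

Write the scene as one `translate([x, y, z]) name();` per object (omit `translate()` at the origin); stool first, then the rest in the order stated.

stool();
translate([112, 10, 402]) open_box();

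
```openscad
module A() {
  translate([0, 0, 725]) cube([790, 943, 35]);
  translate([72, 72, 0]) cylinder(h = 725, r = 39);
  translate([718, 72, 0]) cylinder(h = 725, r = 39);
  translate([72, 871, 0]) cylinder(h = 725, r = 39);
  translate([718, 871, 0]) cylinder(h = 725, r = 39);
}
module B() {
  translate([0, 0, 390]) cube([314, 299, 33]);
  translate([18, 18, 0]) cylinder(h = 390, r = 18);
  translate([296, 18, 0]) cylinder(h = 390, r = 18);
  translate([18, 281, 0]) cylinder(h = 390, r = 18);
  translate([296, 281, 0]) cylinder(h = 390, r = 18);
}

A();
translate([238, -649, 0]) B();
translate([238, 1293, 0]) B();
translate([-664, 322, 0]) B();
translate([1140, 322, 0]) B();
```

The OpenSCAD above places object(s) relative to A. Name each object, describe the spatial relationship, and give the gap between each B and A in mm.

A is a table. B is a stool. Four stools sit around the table at the −y, +y, −x, +x sides. The gap between each stool and the table is 350 mm.

Each stool's nearest face is 350 mm from the table's bounding box.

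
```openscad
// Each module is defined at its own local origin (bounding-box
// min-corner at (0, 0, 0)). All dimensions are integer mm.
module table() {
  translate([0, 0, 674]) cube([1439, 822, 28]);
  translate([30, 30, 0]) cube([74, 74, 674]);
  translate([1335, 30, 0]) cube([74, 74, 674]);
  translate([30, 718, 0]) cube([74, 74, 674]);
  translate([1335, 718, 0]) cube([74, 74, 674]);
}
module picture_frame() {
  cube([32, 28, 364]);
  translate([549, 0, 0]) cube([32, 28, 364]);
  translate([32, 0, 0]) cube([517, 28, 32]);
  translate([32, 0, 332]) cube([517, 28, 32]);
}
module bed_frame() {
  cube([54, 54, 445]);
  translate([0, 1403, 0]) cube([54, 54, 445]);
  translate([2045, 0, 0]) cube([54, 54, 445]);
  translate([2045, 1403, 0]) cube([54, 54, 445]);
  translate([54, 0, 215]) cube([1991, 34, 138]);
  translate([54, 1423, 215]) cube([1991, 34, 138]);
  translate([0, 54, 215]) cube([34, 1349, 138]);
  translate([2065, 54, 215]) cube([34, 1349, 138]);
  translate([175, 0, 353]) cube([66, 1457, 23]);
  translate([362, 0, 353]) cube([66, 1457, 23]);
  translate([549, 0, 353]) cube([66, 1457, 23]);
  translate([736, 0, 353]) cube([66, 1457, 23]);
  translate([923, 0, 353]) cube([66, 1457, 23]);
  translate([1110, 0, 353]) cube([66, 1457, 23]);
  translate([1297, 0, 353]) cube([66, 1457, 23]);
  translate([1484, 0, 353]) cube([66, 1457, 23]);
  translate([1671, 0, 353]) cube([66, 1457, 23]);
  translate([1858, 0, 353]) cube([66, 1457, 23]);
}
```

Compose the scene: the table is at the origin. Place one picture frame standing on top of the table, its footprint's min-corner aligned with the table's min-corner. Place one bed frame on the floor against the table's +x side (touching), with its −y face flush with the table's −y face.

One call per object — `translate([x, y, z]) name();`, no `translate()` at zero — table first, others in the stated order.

table();
translate([0, 0, 702]) picture_frame();
translate([1439, 0, 0]) bed_frame();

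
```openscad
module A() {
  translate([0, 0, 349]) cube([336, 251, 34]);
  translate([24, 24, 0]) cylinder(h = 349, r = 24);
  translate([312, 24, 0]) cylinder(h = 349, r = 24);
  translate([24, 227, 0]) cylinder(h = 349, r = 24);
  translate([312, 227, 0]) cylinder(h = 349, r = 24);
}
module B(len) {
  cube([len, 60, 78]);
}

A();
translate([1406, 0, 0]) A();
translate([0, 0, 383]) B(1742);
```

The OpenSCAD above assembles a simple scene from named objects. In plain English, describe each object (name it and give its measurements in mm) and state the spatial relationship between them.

A is a simple wooden stool: a rectangular seat 336 mm (x) by 251 mm (y), 34 mm thick, top face at z = 383 mm, on four round legs, each 48 mm in diameter. The legs rest on z = 0, each leg's axis is inset half a diameter from the nearest pair of seat edges (so the leg's bounding box is flush with the corner).

B is a rectangular beam 1742 mm long (x), 60 mm deep (y), 78 mm thick (z).

The beam spans the tops of two stools placed 1070 mm apart, resting at z = 383 mm.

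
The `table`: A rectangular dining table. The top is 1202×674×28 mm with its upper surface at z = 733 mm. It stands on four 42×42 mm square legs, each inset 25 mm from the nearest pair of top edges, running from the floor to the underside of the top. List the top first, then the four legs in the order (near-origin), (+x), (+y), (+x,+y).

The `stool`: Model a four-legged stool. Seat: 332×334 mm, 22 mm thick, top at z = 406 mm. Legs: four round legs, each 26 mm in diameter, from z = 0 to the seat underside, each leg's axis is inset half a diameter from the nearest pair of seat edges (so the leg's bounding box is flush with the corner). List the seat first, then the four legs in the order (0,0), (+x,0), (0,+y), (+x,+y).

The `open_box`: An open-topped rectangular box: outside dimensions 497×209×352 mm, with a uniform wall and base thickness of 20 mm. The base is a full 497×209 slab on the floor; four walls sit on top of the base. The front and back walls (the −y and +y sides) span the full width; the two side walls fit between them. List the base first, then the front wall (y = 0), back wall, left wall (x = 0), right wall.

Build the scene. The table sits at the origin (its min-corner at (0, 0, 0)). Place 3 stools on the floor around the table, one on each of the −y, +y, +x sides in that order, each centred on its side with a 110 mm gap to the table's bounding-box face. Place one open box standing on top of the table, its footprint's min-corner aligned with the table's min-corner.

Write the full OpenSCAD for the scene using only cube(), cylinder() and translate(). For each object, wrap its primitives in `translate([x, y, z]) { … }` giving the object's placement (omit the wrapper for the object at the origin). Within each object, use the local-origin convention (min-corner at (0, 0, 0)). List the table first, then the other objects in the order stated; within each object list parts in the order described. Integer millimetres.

translate([0, 0, 705]) cube([1202, 674, 28]);
translate([25, 25, 0]) cube([42, 42, 705]);
translate([1135, 25, 0]) cube([42, 42, 705]);
translate([25, 607, 0]) cube([42, 42, 705]);
translate([1135, 607, 0]) cube([42, 42, 705]);
translate([435, -444, 0]) {
  translate([0, 0, 384]) cube([332, 334, 22]);
  translate([13, 13, 0]) cylinder(h = 384, r = 13);
  translate([319, 13, 0]) cylinder(h = 384, r = 13);
  translate([13, 321, 0]) cylinder(h = 384, r = 13);
  translate([319, 321, 0]) cylinder(h = 384, r = 13);
}
translate([435, 784, 0]) {
  translate([0, 0, 384]) cube([332, 334, 22]);
  translate([13, 13, 0]) cylinder(h = 384, r = 13);
  translate([319, 13, 0]) cylinder(h = 384, r = 13);
  translate([13, 321, 0]) cylinder(h = 384, r = 13);
  translate([319, 321, 0]) cylinder(h = 384, r = 13);
}
translate([1312, 170, 0]) {
  translate([0, 0, 384]) cube([332, 334, 22]);
  translate([13, 13, 0]) cylinder(h = 384, r = 13);
  translate([319, 13, 0]) cylinder(h = 384, r = 13);
  translate([13, 321, 0]) cylinder(h = 384, r = 13);
  translate([319, 321, 0]) cylinder(h = 384, r = 13);
}
translate([0, 0, 733]) {
  cube([497, 209, 20]);
  translate([0, 0, 20]) cube([497, 20, 332]);
  translate([0, 189, 20]) cube([497, 20, 332]);
  translate([0, 20, 20]) cube([20, 169, 332]);
  translate([477, 20, 20]) cube([20, 169, 332]);
}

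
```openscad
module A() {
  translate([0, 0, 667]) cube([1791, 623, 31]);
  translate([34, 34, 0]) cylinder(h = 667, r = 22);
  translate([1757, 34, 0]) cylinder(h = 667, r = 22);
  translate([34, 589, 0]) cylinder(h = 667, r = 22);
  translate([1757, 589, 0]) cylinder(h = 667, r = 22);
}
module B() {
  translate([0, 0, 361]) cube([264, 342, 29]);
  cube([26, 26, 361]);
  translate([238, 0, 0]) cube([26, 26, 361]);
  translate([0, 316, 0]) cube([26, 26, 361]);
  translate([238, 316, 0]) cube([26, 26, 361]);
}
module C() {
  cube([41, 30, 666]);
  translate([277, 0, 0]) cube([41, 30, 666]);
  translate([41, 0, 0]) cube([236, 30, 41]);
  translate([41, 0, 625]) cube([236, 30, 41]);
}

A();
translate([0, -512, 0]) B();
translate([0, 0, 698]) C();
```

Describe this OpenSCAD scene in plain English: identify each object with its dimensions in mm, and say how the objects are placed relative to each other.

A is a rectangular dining table. The top is 1791×623×31 mm with its upper surface at z = 698 mm. It stands on four round legs of 44 mm diameter, each leg's bounding box inset 12 mm from the nearest pair of top edges, running from the floor to the underside of the top.

B is a simple wooden stool: a rectangular seat 264 mm (x) by 342 mm (y), 29 mm thick, top face at z = 390 mm, on four square legs, each 26×26 mm in cross-section. The legs rest on z = 0, each flush with a corner of the seat.

C is a picture frame with a 236×584 mm rectangular opening (x by z) and a uniform 41 mm border on every side. Frame depth is 30 mm along y. It is built from two vertical stiles running the full outside height and two horizontal rails spanning the gap between the stiles.

The stool is on the floor beside the table on its −y side. The picture frame is on top of the table.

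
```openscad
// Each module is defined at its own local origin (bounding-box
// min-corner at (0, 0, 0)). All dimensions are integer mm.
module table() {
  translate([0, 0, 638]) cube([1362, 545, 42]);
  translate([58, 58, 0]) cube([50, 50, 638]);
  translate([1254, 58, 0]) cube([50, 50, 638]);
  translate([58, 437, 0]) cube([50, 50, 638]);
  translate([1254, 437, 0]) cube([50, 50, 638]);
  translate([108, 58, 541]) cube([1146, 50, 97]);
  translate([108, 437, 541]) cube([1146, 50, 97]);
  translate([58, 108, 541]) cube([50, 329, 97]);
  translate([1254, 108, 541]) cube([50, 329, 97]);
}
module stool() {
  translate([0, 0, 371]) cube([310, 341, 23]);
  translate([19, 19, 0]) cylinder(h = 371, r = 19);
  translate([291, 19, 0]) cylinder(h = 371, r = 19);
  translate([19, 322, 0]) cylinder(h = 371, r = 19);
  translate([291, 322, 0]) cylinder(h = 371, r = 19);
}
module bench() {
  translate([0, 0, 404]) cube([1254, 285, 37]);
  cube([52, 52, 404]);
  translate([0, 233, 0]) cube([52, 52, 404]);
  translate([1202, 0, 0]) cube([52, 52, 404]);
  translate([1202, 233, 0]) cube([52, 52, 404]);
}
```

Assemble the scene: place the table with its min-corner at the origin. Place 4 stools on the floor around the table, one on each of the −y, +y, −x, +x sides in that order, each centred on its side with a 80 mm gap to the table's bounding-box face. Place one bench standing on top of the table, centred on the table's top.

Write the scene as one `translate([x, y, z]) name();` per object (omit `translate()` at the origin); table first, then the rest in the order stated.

table();
translate([526, -421, 0]) stool();
translate([526, 625, 0]) stool();
translate([-390, 102, 0]) stool();
translate([1442, 102, 0]) stool();
translate([54, 130, 680]) bench();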